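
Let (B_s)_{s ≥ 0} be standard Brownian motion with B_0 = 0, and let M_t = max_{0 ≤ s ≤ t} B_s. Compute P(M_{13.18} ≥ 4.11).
P(M_{13.18} ≥ 4.11) = 2·P(B_{13.18} ≥ 4.11) = 2(1 − Φ(4.11/√13.18)) ≈ 0.2576

By the reflection principle for Brownian motion, P(M_t ≥ a) = 2 · P(B_t ≥ a) for a ≥ 0. Since B_t ~ N(0, t), P(B_t ≥ 4.11) = 1 − Φ(4.11/√t) = 1 − Φ(4.11/√13.18) = 1 − Φ(1.1321). So
  P(M_{13.18} ≥ 4.11) = 2(1 − Φ(1.1321)) ≈ 0.2576.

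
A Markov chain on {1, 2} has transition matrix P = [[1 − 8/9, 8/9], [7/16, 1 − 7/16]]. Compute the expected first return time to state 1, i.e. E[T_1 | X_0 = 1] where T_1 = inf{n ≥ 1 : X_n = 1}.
E[T_1 | X_0 = 1] = 1/π_1 = 191/63

For an irreducible recurrent Markov chain with stationary distribution π, E[T_i | X_0 = i] = 1/π_i (Kac's formula). Here π_1 = (7/16)/(8/9 + 7/16) = (7/16)/(191/144) = 63/191, so E[T_1 | X_0 = 1] = 1/π_1 = (8/9 + 7/16)/(7/16) = (191/144)/(7/16) = 191/63.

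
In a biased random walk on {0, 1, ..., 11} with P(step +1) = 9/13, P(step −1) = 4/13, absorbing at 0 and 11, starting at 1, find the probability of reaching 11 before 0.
P(hit 11 before 0) = (1 − (4/9)^1) / (1 − (4/9)^11) = 3486784401/6275373061

Let u_k denote P(reach 11 before 0 | start at k). Boundary: u_0 = 0, u_11 = 1. Recurrence: u_k = 9/13·u_{k+1} + 4/13·u_{k-1} for 1 ≤ k ≤ 10. Try u_k = A + B·r^k with r = q/p = (4/13)/(9/13) = 4/9. Substitution satisfies the recurrence; boundary conditions give:
  u_k = (1 − r^k) / (1 − r^N) = (1 − (4/9)^1) / (1 − (4/9)^11) = 3486784401/6275373061.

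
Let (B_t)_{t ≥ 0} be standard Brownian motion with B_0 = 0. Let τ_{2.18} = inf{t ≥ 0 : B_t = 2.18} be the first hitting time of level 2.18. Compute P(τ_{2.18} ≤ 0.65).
P(τ_{2.18} ≤ 0.65) = 2(1 − Φ(2.18/√0.65)) = 2(1 − Φ(2.7040)) ≈ 0.0069

By the reflection principle for standard BM, P(τ_b ≤ t) = 2 · P(B_t ≥ b). Since B_t ~ N(0, t), P(B_t ≥ 2.18) = 1 − Φ(2.18/√t) = 1 − Φ(2.18/√0.65) = 1 − Φ(2.7040) ≈ 0.00343. Doubling: P(τ_{2.18} ≤ 0.65) ≈ 2 · 0.00343 = 0.00686 ≈ 0.0069.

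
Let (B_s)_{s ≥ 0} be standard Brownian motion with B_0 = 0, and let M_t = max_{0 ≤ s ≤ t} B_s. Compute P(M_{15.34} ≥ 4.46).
P(M_{15.34} ≥ 4.46) = 2·P(B_{15.34} ≥ 4.46) = 2(1 − Φ(4.46/√15.34)) ≈ 0.2548

By the reflection principle for Brownian motion, P(M_t ≥ a) = 2 · P(B_t ≥ a) for a ≥ 0. Since B_t ~ N(0, t), P(B_t ≥ 4.46) = 1 − Φ(4.46/√t) = 1 − Φ(4.46/√15.34) = 1 − Φ(1.1387). So
  P(M_{15.34} ≥ 4.46) = 2(1 − Φ(1.1387)) ≈ 0.2548.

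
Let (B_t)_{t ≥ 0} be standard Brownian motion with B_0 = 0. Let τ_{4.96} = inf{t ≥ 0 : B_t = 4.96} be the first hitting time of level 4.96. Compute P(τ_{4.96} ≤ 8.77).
P(τ_{4.96} ≤ 8.77) = 2(1 − Φ(4.96/√8.77)) = 2(1 − Φ(1.6749)) ≈ 0.0940

By the reflection principle for standard BM, P(τ_b ≤ t) = 2 · P(B_t ≥ b). Since B_t ~ N(0, t), P(B_t ≥ 4.96) = 1 − Φ(4.96/√t) = 1 − Φ(4.96/√8.77) = 1 − Φ(1.6749) ≈ 0.04698. Doubling: P(τ_{4.96} ≤ 8.77) ≈ 2 · 0.04698 = 0.09396 ≈ 0.0940.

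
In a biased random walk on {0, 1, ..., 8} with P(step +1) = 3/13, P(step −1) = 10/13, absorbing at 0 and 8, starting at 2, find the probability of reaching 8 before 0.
P(hit 8 before 0) = (1 − (10/3)^2) / (1 − (10/3)^8) = 729/1098829

Let u_k denote P(reach 8 before 0 | start at k). Boundary: u_0 = 0, u_8 = 1. Recurrence: u_k = 3/13·u_{k+1} + 10/13·u_{k-1} for 1 ≤ k ≤ 7. Try u_k = A + B·r^k with r = q/p = (10/13)/(3/13) = 10/3. Substitution satisfies the recurrence; boundary conditions give:
  u_k = (1 − r^k) / (1 − r^N) = (1 − (10/3)^2) / (1 − (10/3)^8) = 729/1098829.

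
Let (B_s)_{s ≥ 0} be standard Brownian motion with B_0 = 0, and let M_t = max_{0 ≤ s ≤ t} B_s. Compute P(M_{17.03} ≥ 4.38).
P(M_{17.03} ≥ 4.38) = 2·P(B_{17.03} ≥ 4.38) = 2(1 − Φ(4.38/√17.03)) ≈ 0.2885

By the reflection principle for Brownian motion, P(M_t ≥ a) = 2 · P(B_t ≥ a) for a ≥ 0. Since B_t ~ N(0, t), P(B_t ≥ 4.38) = 1 − Φ(4.38/√t) = 1 − Φ(4.38/√17.03) = 1 − Φ(1.0614). So
  P(M_{17.03} ≥ 4.38) = 2(1 − Φ(1.0614)) ≈ 0.2885.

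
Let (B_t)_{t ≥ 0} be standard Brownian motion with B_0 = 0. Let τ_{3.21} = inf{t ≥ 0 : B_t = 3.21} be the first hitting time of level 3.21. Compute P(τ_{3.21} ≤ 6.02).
P(τ_{3.21} ≤ 6.02) = 2(1 − Φ(3.21/√6.02)) = 2(1 − Φ(1.3083)) ≈ 0.1908

By the reflection principle for standard BM, P(τ_b ≤ t) = 2 · P(B_t ≥ b). Since B_t ~ N(0, t), P(B_t ≥ 3.21) = 1 − Φ(3.21/√t) = 1 − Φ(3.21/√6.02) = 1 − Φ(1.3083) ≈ 0.09539. Doubling: P(τ_{3.21} ≤ 6.02) ≈ 2 · 0.09539 = 0.19078 ≈ 0.1908.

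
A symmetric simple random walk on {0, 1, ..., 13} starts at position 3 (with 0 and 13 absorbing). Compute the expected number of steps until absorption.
E[τ | X_0 = 3] = 30

Let v_k = E[τ | X_0 = k]. Boundary: v_0 = v_13 = 0. Recurrence: v_k = 1 + (v_{k-1} + v_{k+1})/2 for 1 ≤ k ≤ 12. The particular solution to v_k − (v_{k-1} + v_{k+1})/2 = 1 is v_k = −k^2. Adding homogeneous solution A + B k and matching boundaries gives v_k = k (13 − k). Substituting k = 3: v_3 = 3 · 10 = 30.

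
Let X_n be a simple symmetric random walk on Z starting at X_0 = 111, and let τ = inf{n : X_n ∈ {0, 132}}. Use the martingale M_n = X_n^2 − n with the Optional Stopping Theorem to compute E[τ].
E[τ] = 2331

M_n = X_n^2 − n is a martingale (since E[X_{n+1}^2 | F_n] = X_n^2 + 1). By OST (τ has finite mean in a bounded region), E[M_τ] = E[M_0] = X_0^2 − 0 = 111^2 = 12321. Also E[M_τ] = E[X_τ^2] − E[τ]. The walk exits at 0 or 132, with P(hit 132 first) = 111/132, so E[X_τ^2] = 132^2 · 111/132 + 0 = 14652. Thus E[τ] = E[X_τ^2] − E[M_τ] = 14652 − 12321 = 2331 = 111(132 − 111) = 2331.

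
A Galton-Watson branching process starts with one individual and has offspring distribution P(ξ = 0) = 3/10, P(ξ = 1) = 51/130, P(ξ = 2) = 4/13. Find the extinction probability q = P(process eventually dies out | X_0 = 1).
q = 39/40

The pgf is f(s) = 3/10 + 51/130·s + 4/13·s². The extinction probability q is the smallest fixed point of f in [0, 1]. Setting s = f(s):
  4/13·s² + (51/130 − 1)·s + 3/10 = 0
  4/13·s² − (3/10 + 4/13)·s + 3/10 = 0
which factors as (s − 1)·(4/13·s − 3/10) = 0, giving roots s = 1 and s = (3/10)/(4/13) = 39/40.
Mean offspring μ = 51/130 + 2·4/13 = 131/130 > 1 (supercritical), so q < 1. The extinction probability is the smaller root: q = (3/10)/(4/13) = 39/40.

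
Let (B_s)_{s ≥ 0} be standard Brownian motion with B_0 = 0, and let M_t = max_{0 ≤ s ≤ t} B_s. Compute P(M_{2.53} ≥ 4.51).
P(M_{2.53} ≥ 4.51) = 2·P(B_{2.53} ≥ 4.51) = 2(1 − Φ(4.51/√2.53)) ≈ 0.0046

By the reflection principle for Brownian motion, P(M_t ≥ a) = 2 · P(B_t ≥ a) for a ≥ 0. Since B_t ~ N(0, t), P(B_t ≥ 4.51) = 1 − Φ(4.51/√t) = 1 − Φ(4.51/√2.53) = 1 − Φ(2.8354). So
  P(M_{2.53} ≥ 4.51) = 2(1 − Φ(2.8354)) ≈ 0.0046.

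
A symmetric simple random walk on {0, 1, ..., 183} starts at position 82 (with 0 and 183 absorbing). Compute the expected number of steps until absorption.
E[τ | X_0 = 82] = 8282

Let v_k = E[τ | X_0 = k]. Boundary: v_0 = v_183 = 0. Recurrence: v_k = 1 + (v_{k-1} + v_{k+1})/2 for 1 ≤ k ≤ 182. The particular solution to v_k − (v_{k-1} + v_{k+1})/2 = 1 is v_k = −k^2. Adding homogeneous solution A + B k and matching boundaries gives v_k = k (183 − k). Substituting k = 82: v_82 = 82 · 101 = 8282.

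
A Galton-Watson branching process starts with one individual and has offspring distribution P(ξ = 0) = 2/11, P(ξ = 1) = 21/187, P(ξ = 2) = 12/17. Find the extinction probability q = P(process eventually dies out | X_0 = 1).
q = 17/66

The pgf is f(s) = 2/11 + 21/187·s + 12/17·s². The extinction probability q is the smallest fixed point of f in [0, 1]. Setting s = f(s):
  12/17·s² + (21/187 − 1)·s + 2/11 = 0
  12/17·s² − (2/11 + 12/17)·s + 2/11 = 0
which factors as (s − 1)·(12/17·s − 2/11) = 0, giving roots s = 1 and s = (2/11)/(12/17) = 17/66.
Mean offspring μ = 21/187 + 2·12/17 = 285/187 > 1 (supercritical), so q < 1. The extinction probability is the smaller root: q = (2/11)/(12/17) = 17/66.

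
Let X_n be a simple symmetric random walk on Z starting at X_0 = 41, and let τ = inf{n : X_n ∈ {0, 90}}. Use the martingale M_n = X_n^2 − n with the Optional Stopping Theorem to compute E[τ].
E[τ] = 2009

M_n = X_n^2 − n is a martingale (since E[X_{n+1}^2 | F_n] = X_n^2 + 1). By OST (τ has finite mean in a bounded region), E[M_τ] = E[M_0] = X_0^2 − 0 = 41^2 = 1681. Also E[M_τ] = E[X_τ^2] − E[τ]. The walk exits at 0 or 90, with P(hit 90 first) = 41/90, so E[X_τ^2] = 90^2 · 41/90 + 0 = 3690. Thus E[τ] = E[X_τ^2] − E[M_τ] = 3690 − 1681 = 2009 = 41(90 − 41) = 2009.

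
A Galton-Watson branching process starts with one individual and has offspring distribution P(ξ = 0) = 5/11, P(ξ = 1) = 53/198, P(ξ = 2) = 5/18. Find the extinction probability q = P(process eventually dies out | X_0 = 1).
q = 1

Mean offspring μ = 0·5/11 + 1·53/198 + 2·5/18 = 163/198 ≤ 1. For μ ≤ 1 with offspring not concentrated at 1, the Galton-Watson process goes extinct almost surely, so q = 1.
(Algebraic check: The pgf is f(s) = 5/11 + 53/198·s + 5/18·s². The extinction probability q is the smallest fixed point of f in [0, 1]. Setting s = f(s):
  5/18·s² + (53/198 − 1)·s + 5/11 = 0
  5/18·s² − (5/11 + 5/18)·s + 5/11 = 0
which factors as (s − 1)·(5/18·s − 5/11) = 0, giving roots s = 1 and s = (5/11)/(5/18) = 18/11. Since 18/11 ≥ 1, the smallest root in [0, 1] is s = 1.)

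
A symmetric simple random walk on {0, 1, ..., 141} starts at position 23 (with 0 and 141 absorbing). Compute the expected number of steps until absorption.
E[τ | X_0 = 23] = 2714

Let v_k = E[τ | X_0 = k]. Boundary: v_0 = v_141 = 0. Recurrence: v_k = 1 + (v_{k-1} + v_{k+1})/2 for 1 ≤ k ≤ 140. The particular solution to v_k − (v_{k-1} + v_{k+1})/2 = 1 is v_k = −k^2. Adding homogeneous solution A + B k and matching boundaries gives v_k = k (141 − k). Substituting k = 23: v_23 = 23 · 118 = 2714.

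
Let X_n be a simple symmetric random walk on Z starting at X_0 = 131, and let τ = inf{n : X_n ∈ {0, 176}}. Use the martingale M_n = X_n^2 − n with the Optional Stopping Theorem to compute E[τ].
E[τ] = 5895

M_n = X_n^2 − n is a martingale (since E[X_{n+1}^2 | F_n] = X_n^2 + 1). By OST (τ has finite mean in a bounded region), E[M_τ] = E[M_0] = X_0^2 − 0 = 131^2 = 17161. Also E[M_τ] = E[X_τ^2] − E[τ]. The walk exits at 0 or 176, with P(hit 176 first) = 131/176, so E[X_τ^2] = 176^2 · 131/176 + 0 = 23056. Thus E[τ] = E[X_τ^2] − E[M_τ] = 23056 − 17161 = 5895 = 131(176 − 131) = 5895.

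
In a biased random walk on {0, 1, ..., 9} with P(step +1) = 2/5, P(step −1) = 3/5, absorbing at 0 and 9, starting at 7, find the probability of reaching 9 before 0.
P(hit 9 before 0) = (1 − (3/2)^7) / (1 − (3/2)^9) = 8236/19171

Let u_k denote P(reach 9 before 0 | start at k). Boundary: u_0 = 0, u_9 = 1. Recurrence: u_k = 2/5·u_{k+1} + 3/5·u_{k-1} for 1 ≤ k ≤ 8. Try u_k = A + B·r^k with r = q/p = (3/5)/(2/5) = 3/2. Substitution satisfies the recurrence; boundary conditions give:
  u_k = (1 − r^k) / (1 − r^N) = (1 − (3/2)^7) / (1 − (3/2)^9) = 8236/19171.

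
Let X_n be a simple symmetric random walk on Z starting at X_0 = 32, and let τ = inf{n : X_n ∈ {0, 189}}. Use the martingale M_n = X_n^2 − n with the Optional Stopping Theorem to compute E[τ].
E[τ] = 5024

M_n = X_n^2 − n is a martingale (since E[X_{n+1}^2 | F_n] = X_n^2 + 1). By OST (τ has finite mean in a bounded region), E[M_τ] = E[M_0] = X_0^2 − 0 = 32^2 = 1024. Also E[M_τ] = E[X_τ^2] − E[τ]. The walk exits at 0 or 189, with P(hit 189 first) = 32/189, so E[X_τ^2] = 189^2 · 32/189 + 0 = 6048. Thus E[τ] = E[X_τ^2] − E[M_τ] = 6048 − 1024 = 5024 = 32(189 − 32) = 5024.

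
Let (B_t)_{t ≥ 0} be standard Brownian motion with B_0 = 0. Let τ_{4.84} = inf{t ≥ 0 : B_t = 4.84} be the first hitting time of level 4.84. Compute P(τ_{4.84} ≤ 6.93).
P(τ_{4.84} ≤ 6.93) = 2(1 − Φ(4.84/√6.93)) = 2(1 − Φ(1.8386)) ≈ 0.0660

By the reflection principle for standard BM, P(τ_b ≤ t) = 2 · P(B_t ≥ b). Since B_t ~ N(0, t), P(B_t ≥ 4.84) = 1 − Φ(4.84/√t) = 1 − Φ(4.84/√6.93) = 1 − Φ(1.8386) ≈ 0.03299. Doubling: P(τ_{4.84} ≤ 6.93) ≈ 2 · 0.03299 = 0.06598 ≈ 0.0660.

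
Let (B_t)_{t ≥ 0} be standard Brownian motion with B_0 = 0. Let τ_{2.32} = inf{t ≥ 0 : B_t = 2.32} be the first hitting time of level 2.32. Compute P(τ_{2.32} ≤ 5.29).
P(τ_{2.32} ≤ 5.29) = 2(1 − Φ(2.32/√5.29)) = 2(1 − Φ(1.0087)) ≈ 0.3131

By the reflection principle for standard BM, P(τ_b ≤ t) = 2 · P(B_t ≥ b). Since B_t ~ N(0, t), P(B_t ≥ 2.32) = 1 − Φ(2.32/√t) = 1 − Φ(2.32/√5.29) = 1 − Φ(1.0087) ≈ 0.15656. Doubling: P(τ_{2.32} ≤ 5.29) ≈ 2 · 0.15656 = 0.31312 ≈ 0.3131.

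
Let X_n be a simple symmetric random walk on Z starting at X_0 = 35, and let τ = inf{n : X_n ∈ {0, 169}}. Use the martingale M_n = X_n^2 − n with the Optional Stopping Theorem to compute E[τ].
E[τ] = 4690

M_n = X_n^2 − n is a martingale (since E[X_{n+1}^2 | F_n] = X_n^2 + 1). By OST (τ has finite mean in a bounded region), E[M_τ] = E[M_0] = X_0^2 − 0 = 35^2 = 1225. Also E[M_τ] = E[X_τ^2] − E[τ]. The walk exits at 0 or 169, with P(hit 169 first) = 35/169, so E[X_τ^2] = 169^2 · 35/169 + 0 = 5915. Thus E[τ] = E[X_τ^2] − E[M_τ] = 5915 − 1225 = 4690 = 35(169 − 35) = 4690.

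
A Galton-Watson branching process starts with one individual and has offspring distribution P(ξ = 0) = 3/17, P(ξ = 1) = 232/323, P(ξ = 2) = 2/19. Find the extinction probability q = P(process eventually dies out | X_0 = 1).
q = 1

Mean offspring μ = 0·3/17 + 1·232/323 + 2·2/19 = 300/323 ≤ 1. For μ ≤ 1 with offspring not concentrated at 1, the Galton-Watson process goes extinct almost surely, so q = 1.
(Algebraic check: The pgf is f(s) = 3/17 + 232/323·s + 2/19·s². The extinction probability q is the smallest fixed point of f in [0, 1]. Setting s = f(s):
  2/19·s² + (232/323 − 1)·s + 3/17 = 0
  2/19·s² − (3/17 + 2/19)·s + 3/17 = 0
which factors as (s − 1)·(2/19·s − 3/17) = 0, giving roots s = 1 and s = (3/17)/(2/19) = 57/34. Since 57/34 ≥ 1, the smallest root in [0, 1] is s = 1.)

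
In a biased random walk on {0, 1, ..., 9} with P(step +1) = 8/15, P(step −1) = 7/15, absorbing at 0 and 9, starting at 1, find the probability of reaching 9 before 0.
P(hit 9 before 0) = (1 − (7/8)^1) / (1 − (7/8)^9) = 16777216/93864121

Let u_k denote P(reach 9 before 0 | start at k). Boundary: u_0 = 0, u_9 = 1. Recurrence: u_k = 8/15·u_{k+1} + 7/15·u_{k-1} for 1 ≤ k ≤ 8. Try u_k = A + B·r^k with r = q/p = (7/15)/(8/15) = 7/8. Substitution satisfies the recurrence; boundary conditions give:
  u_k = (1 − r^k) / (1 − r^N) = (1 − (7/8)^1) / (1 − (7/8)^9) = 16777216/93864121.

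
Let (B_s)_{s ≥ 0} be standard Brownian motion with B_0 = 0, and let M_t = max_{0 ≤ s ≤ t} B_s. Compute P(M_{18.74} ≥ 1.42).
P(M_{18.74} ≥ 1.42) = 2·P(B_{18.74} ≥ 1.42) = 2(1 − Φ(1.42/√18.74)) ≈ 0.7429

By the reflection principle for Brownian motion, P(M_t ≥ a) = 2 · P(B_t ≥ a) for a ≥ 0. Since B_t ~ N(0, t), P(B_t ≥ 1.42) = 1 − Φ(1.42/√t) = 1 − Φ(1.42/√18.74) = 1 − Φ(0.3280). So
  P(M_{18.74} ≥ 1.42) = 2(1 − Φ(0.3280)) ≈ 0.7429.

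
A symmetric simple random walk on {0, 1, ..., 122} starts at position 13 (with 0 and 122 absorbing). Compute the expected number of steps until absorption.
E[τ | X_0 = 13] = 1417

Let v_k = E[τ | X_0 = k]. Boundary: v_0 = v_122 = 0. Recurrence: v_k = 1 + (v_{k-1} + v_{k+1})/2 for 1 ≤ k ≤ 121. The particular solution to v_k − (v_{k-1} + v_{k+1})/2 = 1 is v_k = −k^2. Adding homogeneous solution A + B k and matching boundaries gives v_k = k (122 − k). Substituting k = 13: v_13 = 13 · 109 = 1417.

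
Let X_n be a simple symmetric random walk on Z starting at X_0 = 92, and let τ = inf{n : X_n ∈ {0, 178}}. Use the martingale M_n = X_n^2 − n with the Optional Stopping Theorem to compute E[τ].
E[τ] = 7912

M_n = X_n^2 − n is a martingale (since E[X_{n+1}^2 | F_n] = X_n^2 + 1). By OST (τ has finite mean in a bounded region), E[M_τ] = E[M_0] = X_0^2 − 0 = 92^2 = 8464. Also E[M_τ] = E[X_τ^2] − E[τ]. The walk exits at 0 or 178, with P(hit 178 first) = 92/178, so E[X_τ^2] = 178^2 · 92/178 + 0 = 16376. Thus E[τ] = E[X_τ^2] − E[M_τ] = 16376 − 8464 = 7912 = 92(178 − 92) = 7912.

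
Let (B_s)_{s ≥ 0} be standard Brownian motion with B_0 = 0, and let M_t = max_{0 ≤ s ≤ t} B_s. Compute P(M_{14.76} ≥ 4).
P(M_{14.76} ≥ 4) = 2·P(B_{14.76} ≥ 4) = 2(1 − Φ(4/√14.76)) ≈ 0.2978

By the reflection principle for Brownian motion, P(M_t ≥ a) = 2 · P(B_t ≥ a) for a ≥ 0. Since B_t ~ N(0, t), P(B_t ≥ 4) = 1 − Φ(4/√t) = 1 − Φ(4/√14.76) = 1 − Φ(1.0412). So
  P(M_{14.76} ≥ 4) = 2(1 − Φ(1.0412)) ≈ 0.2978.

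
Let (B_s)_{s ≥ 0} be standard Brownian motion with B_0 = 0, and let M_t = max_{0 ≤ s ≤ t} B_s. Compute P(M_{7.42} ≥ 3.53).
P(M_{7.42} ≥ 3.53) = 2·P(B_{7.42} ≥ 3.53) = 2(1 − Φ(3.53/√7.42)) ≈ 0.1950

By the reflection principle for Brownian motion, P(M_t ≥ a) = 2 · P(B_t ≥ a) for a ≥ 0. Since B_t ~ N(0, t), P(B_t ≥ 3.53) = 1 − Φ(3.53/√t) = 1 − Φ(3.53/√7.42) = 1 − Φ(1.2959). So
  P(M_{7.42} ≥ 3.53) = 2(1 − Φ(1.2959)) ≈ 0.1950.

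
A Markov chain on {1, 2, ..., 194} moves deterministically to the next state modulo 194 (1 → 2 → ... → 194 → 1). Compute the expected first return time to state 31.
E[T_31 | X_0 = 31] = 194

The chain cycles deterministically, so starting at state 31 it returns in exactly 194 steps. Equivalently, the stationary distribution is uniform π_j = 1/194 for every state j, so by Kac's formula E[T_31] = 1/π_31 = 194.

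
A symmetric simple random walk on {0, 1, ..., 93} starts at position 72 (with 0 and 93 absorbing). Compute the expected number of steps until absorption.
E[τ | X_0 = 72] = 1512

Let v_k = E[τ | X_0 = k]. Boundary: v_0 = v_93 = 0. Recurrence: v_k = 1 + (v_{k-1} + v_{k+1})/2 for 1 ≤ k ≤ 92. The particular solution to v_k − (v_{k-1} + v_{k+1})/2 = 1 is v_k = −k^2. Adding homogeneous solution A + B k and matching boundaries gives v_k = k (93 − k). Substituting k = 72: v_72 = 72 · 21 = 1512.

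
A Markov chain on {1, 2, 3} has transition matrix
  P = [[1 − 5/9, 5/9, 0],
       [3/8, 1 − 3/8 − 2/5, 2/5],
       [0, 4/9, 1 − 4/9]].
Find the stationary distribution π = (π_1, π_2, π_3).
π = (27/103, 40/103, 36/103)

This is a birth-death chain on three states, which satisfies detailed balance: π_1 · P_{12} = π_2 · P_{21} and π_2 · P_{23} = π_3 · P_{32}.
From π_1 · 5/9 = π_2 · 3/8: π_2/π_1 = (5/9)/(3/8) = 40/27.
From π_2 · 2/5 = π_3 · 4/9: π_3/π_2 = (2/5)/(4/9) = 9/10.
Take π_1 proportional to 1; then unnormalized π = (1, 40/27, 4/3). Normalize by dividing by the sum 103/27:
  π = (27/103, 40/103, 36/103).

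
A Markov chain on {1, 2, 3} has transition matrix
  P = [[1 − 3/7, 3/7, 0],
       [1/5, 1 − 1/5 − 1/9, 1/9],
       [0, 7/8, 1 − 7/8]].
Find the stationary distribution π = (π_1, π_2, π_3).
π = (147/502, 315/502, 20/251)

This is a birth-death chain on three states, which satisfies detailed balance: π_1 · P_{12} = π_2 · P_{21} and π_2 · P_{23} = π_3 · P_{32}.
From π_1 · 3/7 = π_2 · 1/5: π_2/π_1 = (3/7)/(1/5) = 15/7.
From π_2 · 1/9 = π_3 · 7/8: π_3/π_2 = (1/9)/(7/8) = 8/63.
Take π_1 proportional to 1; then unnormalized π = (1, 15/7, 40/147). Normalize by dividing by the sum 502/147:
  π = (147/502, 315/502, 20/251).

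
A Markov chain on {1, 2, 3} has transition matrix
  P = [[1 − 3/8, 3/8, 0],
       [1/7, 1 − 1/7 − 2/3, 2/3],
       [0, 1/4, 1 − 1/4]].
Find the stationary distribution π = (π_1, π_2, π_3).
π = (8/85, 21/85, 56/85)

This is a birth-death chain on three states, which satisfies detailed balance: π_1 · P_{12} = π_2 · P_{21} and π_2 · P_{23} = π_3 · P_{32}.
From π_1 · 3/8 = π_2 · 1/7: π_2/π_1 = (3/8)/(1/7) = 21/8.
From π_2 · 2/3 = π_3 · 1/4: π_3/π_2 = (2/3)/(1/4) = 8/3.
Take π_1 proportional to 1; then unnormalized π = (1, 21/8, 7). Normalize by dividing by the sum 85/8:
  π = (8/85, 21/85, 56/85).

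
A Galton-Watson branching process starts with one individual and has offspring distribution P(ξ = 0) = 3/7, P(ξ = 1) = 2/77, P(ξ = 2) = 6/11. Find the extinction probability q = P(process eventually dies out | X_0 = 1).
q = 11/14

The pgf is f(s) = 3/7 + 2/77·s + 6/11·s². The extinction probability q is the smallest fixed point of f in [0, 1]. Setting s = f(s):
  6/11·s² + (2/77 − 1)·s + 3/7 = 0
  6/11·s² − (3/7 + 6/11)·s + 3/7 = 0
which factors as (s − 1)·(6/11·s − 3/7) = 0, giving roots s = 1 and s = (3/7)/(6/11) = 11/14.
Mean offspring μ = 2/77 + 2·6/11 = 86/77 > 1 (supercritical), so q < 1. The extinction probability is the smaller root: q = (3/7)/(6/11) = 11/14.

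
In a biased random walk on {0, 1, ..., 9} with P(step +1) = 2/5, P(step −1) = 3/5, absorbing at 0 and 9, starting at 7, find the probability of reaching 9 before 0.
P(hit 9 before 0) = (1 − (3/2)^7) / (1 − (3/2)^9) = 8236/19171

Let u_k denote P(reach 9 before 0 | start at k). Boundary: u_0 = 0, u_9 = 1. Recurrence: u_k = 2/5·u_{k+1} + 3/5·u_{k-1} for 1 ≤ k ≤ 8. Try u_k = A + B·r^k with r = q/p = (3/5)/(2/5) = 3/2. Substitution satisfies the recurrence; boundary conditions give:
  u_k = (1 − r^k) / (1 − r^N) = (1 − (3/2)^7) / (1 − (3/2)^9) = 8236/19171.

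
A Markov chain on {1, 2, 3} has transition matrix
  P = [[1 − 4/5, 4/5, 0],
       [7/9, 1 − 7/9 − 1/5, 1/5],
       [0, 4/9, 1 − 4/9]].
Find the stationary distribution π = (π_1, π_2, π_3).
π = (175/436, 45/109, 81/436)

This is a birth-death chain on three states, which satisfies detailed balance: π_1 · P_{12} = π_2 · P_{21} and π_2 · P_{23} = π_3 · P_{32}.
From π_1 · 4/5 = π_2 · 7/9: π_2/π_1 = (4/5)/(7/9) = 36/35.
From π_2 · 1/5 = π_3 · 4/9: π_3/π_2 = (1/5)/(4/9) = 9/20.
Take π_1 proportional to 1; then unnormalized π = (1, 36/35, 81/175). Normalize by dividing by the sum 436/175:
  π = (175/436, 45/109, 81/436).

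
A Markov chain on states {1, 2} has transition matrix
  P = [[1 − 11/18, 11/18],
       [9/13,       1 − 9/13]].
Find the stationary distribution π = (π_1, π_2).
π_1 = 162/305, π_2 = 143/305

Solve πP = π with π_1 + π_2 = 1. From πP = π: π_1 · (1 − 11/18) + π_2 · 9/13 = π_1 ⇒ π_2 · 9/13 = π_1 · 11/18 ⇒ π_2/π_1 = (11/18)/(9/13) = 143/162. Together with π_1 + π_2 = 1:
  π_1 = (9/13)/(11/18 + 9/13) = (9/13)/(305/234) = 162/305,
  π_2 = (11/18)/(11/18 + 9/13) = (11/18)/(305/234) = 143/305.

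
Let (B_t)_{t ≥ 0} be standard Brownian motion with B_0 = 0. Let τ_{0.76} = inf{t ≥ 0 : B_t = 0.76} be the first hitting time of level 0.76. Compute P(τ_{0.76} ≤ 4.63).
P(τ_{0.76} ≤ 4.63) = 2(1 − Φ(0.76/√4.63)) = 2(1 − Φ(0.3532)) ≈ 0.7239

By the reflection principle for standard BM, P(τ_b ≤ t) = 2 · P(B_t ≥ b). Since B_t ~ N(0, t), P(B_t ≥ 0.76) = 1 − Φ(0.76/√t) = 1 − Φ(0.76/√4.63) = 1 − Φ(0.3532) ≈ 0.36197. Doubling: P(τ_{0.76} ≤ 4.63) ≈ 2 · 0.36197 = 0.72394 ≈ 0.7239.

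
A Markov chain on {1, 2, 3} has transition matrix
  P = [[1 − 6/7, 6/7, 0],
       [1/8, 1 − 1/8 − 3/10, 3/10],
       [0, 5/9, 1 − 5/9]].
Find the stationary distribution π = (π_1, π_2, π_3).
π = (25/289, 1200/2023, 648/2023)

This is a birth-death chain on three states, which satisfies detailed balance: π_1 · P_{12} = π_2 · P_{21} and π_2 · P_{23} = π_3 · P_{32}.
From π_1 · 6/7 = π_2 · 1/8: π_2/π_1 = (6/7)/(1/8) = 48/7.
From π_2 · 3/10 = π_3 · 5/9: π_3/π_2 = (3/10)/(5/9) = 27/50.
Take π_1 proportional to 1; then unnormalized π = (1, 48/7, 648/175). Normalize by dividing by the sum 289/25:
  π = (25/289, 1200/2023, 648/2023).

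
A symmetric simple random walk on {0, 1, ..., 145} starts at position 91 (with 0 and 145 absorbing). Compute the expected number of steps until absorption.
E[τ | X_0 = 91] = 4914

Let v_k = E[τ | X_0 = k]. Boundary: v_0 = v_145 = 0. Recurrence: v_k = 1 + (v_{k-1} + v_{k+1})/2 for 1 ≤ k ≤ 144. The particular solution to v_k − (v_{k-1} + v_{k+1})/2 = 1 is v_k = −k^2. Adding homogeneous solution A + B k and matching boundaries gives v_k = k (145 − k). Substituting k = 91: v_91 = 91 · 54 = 4914.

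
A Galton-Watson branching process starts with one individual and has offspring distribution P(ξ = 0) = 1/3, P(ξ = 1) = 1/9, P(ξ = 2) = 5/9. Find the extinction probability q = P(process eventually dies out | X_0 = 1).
q = 3/5

The pgf is f(s) = 1/3 + 1/9·s + 5/9·s². The extinction probability q is the smallest fixed point of f in [0, 1]. Setting s = f(s):
  5/9·s² + (1/9 − 1)·s + 1/3 = 0
  5/9·s² − (1/3 + 5/9)·s + 1/3 = 0
which factors as (s − 1)·(5/9·s − 1/3) = 0, giving roots s = 1 and s = (1/3)/(5/9) = 3/5.
Mean offspring μ = 1/9 + 2·5/9 = 11/9 > 1 (supercritical), so q < 1. The extinction probability is the smaller root: q = (1/3)/(5/9) = 3/5.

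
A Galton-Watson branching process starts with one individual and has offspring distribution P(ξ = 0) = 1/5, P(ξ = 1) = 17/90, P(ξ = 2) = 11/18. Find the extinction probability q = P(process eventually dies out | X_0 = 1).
q = 18/55

The pgf is f(s) = 1/5 + 17/90·s + 11/18·s². The extinction probability q is the smallest fixed point of f in [0, 1]. Setting s = f(s):
  11/18·s² + (17/90 − 1)·s + 1/5 = 0
  11/18·s² − (1/5 + 11/18)·s + 1/5 = 0
which factors as (s − 1)·(11/18·s − 1/5) = 0, giving roots s = 1 and s = (1/5)/(11/18) = 18/55.
Mean offspring μ = 17/90 + 2·11/18 = 127/90 > 1 (supercritical), so q < 1. The extinction probability is the smaller root: q = (1/5)/(11/18) = 18/55.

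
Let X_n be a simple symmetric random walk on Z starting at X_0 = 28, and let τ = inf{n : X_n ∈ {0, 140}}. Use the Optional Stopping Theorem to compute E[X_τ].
E[X_τ] = 28

X_n is a martingale and τ is a bounded-mean stopping time (indeed τ is finite a.s. with bounded expectation since the walk is in a bounded region). By the OST, E[X_τ] = E[X_0] = 28. Equivalently: E[X_τ] = 140 · P(hit 140 first) + 0 · P(hit 0 first) = 140 · (28/140) = 28.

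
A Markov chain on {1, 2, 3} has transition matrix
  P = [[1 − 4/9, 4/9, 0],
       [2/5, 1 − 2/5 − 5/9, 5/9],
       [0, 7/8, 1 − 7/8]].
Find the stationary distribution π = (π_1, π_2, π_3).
π = (567/1597, 630/1597, 400/1597)

This is a birth-death chain on three states, which satisfies detailed balance: π_1 · P_{12} = π_2 · P_{21} and π_2 · P_{23} = π_3 · P_{32}.
From π_1 · 4/9 = π_2 · 2/5: π_2/π_1 = (4/9)/(2/5) = 10/9.
From π_2 · 5/9 = π_3 · 7/8: π_3/π_2 = (5/9)/(7/8) = 40/63.
Take π_1 proportional to 1; then unnormalized π = (1, 10/9, 400/567). Normalize by dividing by the sum 1597/567:
  π = (567/1597, 630/1597, 400/1597).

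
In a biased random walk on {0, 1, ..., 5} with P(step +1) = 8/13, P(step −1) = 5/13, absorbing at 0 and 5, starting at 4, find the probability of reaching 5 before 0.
P(hit 5 before 0) = (1 − (5/8)^4) / (1 − (5/8)^5) = 9256/9881

Let u_k denote P(reach 5 before 0 | start at k). Boundary: u_0 = 0, u_5 = 1. Recurrence: u_k = 8/13·u_{k+1} + 5/13·u_{k-1} for 1 ≤ k ≤ 4. Try u_k = A + B·r^k with r = q/p = (5/13)/(8/13) = 5/8. Substitution satisfies the recurrence; boundary conditions give:
  u_k = (1 − r^k) / (1 − r^N) = (1 − (5/8)^4) / (1 − (5/8)^5) = 9256/9881.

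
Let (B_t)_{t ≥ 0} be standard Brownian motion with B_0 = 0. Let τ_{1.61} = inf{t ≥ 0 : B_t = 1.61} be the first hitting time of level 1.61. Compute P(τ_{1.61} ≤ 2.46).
P(τ_{1.61} ≤ 2.46) = 2(1 − Φ(1.61/√2.46)) = 2(1 − Φ(1.0265)) ≈ 0.3047

By the reflection principle for standard BM, P(τ_b ≤ t) = 2 · P(B_t ≥ b). Since B_t ~ N(0, t), P(B_t ≥ 1.61) = 1 − Φ(1.61/√t) = 1 − Φ(1.61/√2.46) = 1 − Φ(1.0265) ≈ 0.15233. Doubling: P(τ_{1.61} ≤ 2.46) ≈ 2 · 0.15233 = 0.30466 ≈ 0.3047.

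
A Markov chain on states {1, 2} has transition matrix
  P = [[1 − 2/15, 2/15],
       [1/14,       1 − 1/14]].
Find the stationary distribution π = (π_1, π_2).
π_1 = 15/43, π_2 = 28/43

Solve πP = π with π_1 + π_2 = 1. From πP = π: π_1 · (1 − 2/15) + π_2 · 1/14 = π_1 ⇒ π_2 · 1/14 = π_1 · 2/15 ⇒ π_2/π_1 = (2/15)/(1/14) = 28/15. Together with π_1 + π_2 = 1:
  π_1 = (1/14)/(2/15 + 1/14) = (1/14)/(43/210) = 15/43,
  π_2 = (2/15)/(2/15 + 1/14) = (2/15)/(43/210) = 28/43.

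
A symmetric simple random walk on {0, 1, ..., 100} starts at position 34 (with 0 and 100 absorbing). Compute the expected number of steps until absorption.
E[τ | X_0 = 34] = 2244

Let v_k = E[τ | X_0 = k]. Boundary: v_0 = v_100 = 0. Recurrence: v_k = 1 + (v_{k-1} + v_{k+1})/2 for 1 ≤ k ≤ 99. The particular solution to v_k − (v_{k-1} + v_{k+1})/2 = 1 is v_k = −k^2. Adding homogeneous solution A + B k and matching boundaries gives v_k = k (100 − k). Substituting k = 34: v_34 = 34 · 66 = 2244.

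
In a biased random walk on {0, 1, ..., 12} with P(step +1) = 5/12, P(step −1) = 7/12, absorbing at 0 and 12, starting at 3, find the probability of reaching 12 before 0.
P(hit 12 before 0) = (1 − (7/5)^3) / (1 − (7/5)^12) = 1953125/62372232

Let u_k denote P(reach 12 before 0 | start at k). Boundary: u_0 = 0, u_12 = 1. Recurrence: u_k = 5/12·u_{k+1} + 7/12·u_{k-1} for 1 ≤ k ≤ 11. Try u_k = A + B·r^k with r = q/p = (7/12)/(5/12) = 7/5. Substitution satisfies the recurrence; boundary conditions give:
  u_k = (1 − r^k) / (1 − r^N) = (1 − (7/5)^3) / (1 − (7/5)^12) = 1953125/62372232.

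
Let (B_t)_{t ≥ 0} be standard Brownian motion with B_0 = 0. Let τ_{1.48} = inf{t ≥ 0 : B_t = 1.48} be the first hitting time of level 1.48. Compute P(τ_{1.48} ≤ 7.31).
P(τ_{1.48} ≤ 7.31) = 2(1 − Φ(1.48/√7.31)) = 2(1 − Φ(0.5474)) ≈ 0.5841

By the reflection principle for standard BM, P(τ_b ≤ t) = 2 · P(B_t ≥ b). Since B_t ~ N(0, t), P(B_t ≥ 1.48) = 1 − Φ(1.48/√t) = 1 − Φ(1.48/√7.31) = 1 − Φ(0.5474) ≈ 0.29205. Doubling: P(τ_{1.48} ≤ 7.31) ≈ 2 · 0.29205 = 0.58410 ≈ 0.5841.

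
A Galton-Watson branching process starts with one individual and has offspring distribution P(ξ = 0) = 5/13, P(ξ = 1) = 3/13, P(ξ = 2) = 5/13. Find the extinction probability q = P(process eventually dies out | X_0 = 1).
q = 1

Mean offspring μ = 0·5/13 + 1·3/13 + 2·5/13 = 1 ≤ 1. For μ ≤ 1 with offspring not concentrated at 1, the Galton-Watson process goes extinct almost surely, so q = 1.
(Algebraic check: The pgf is f(s) = 5/13 + 3/13·s + 5/13·s². The extinction probability q is the smallest fixed point of f in [0, 1]. Setting s = f(s):
  5/13·s² + (3/13 − 1)·s + 5/13 = 0
  5/13·s² − (5/13 + 5/13)·s + 5/13 = 0
which factors as (s − 1)·(5/13·s − 5/13) = 0, giving roots s = 1 and s = (5/13)/(5/13) = 1. Since 1 ≥ 1, the smallest root in [0, 1] is s = 1.)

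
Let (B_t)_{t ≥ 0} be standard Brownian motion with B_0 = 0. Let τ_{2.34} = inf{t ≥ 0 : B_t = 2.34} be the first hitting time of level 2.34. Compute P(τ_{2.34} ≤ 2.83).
P(τ_{2.34} ≤ 2.83) = 2(1 − Φ(2.34/√2.83)) = 2(1 − Φ(1.3910)) ≈ 0.1642

By the reflection principle for standard BM, P(τ_b ≤ t) = 2 · P(B_t ≥ b). Since B_t ~ N(0, t), P(B_t ≥ 2.34) = 1 − Φ(2.34/√t) = 1 − Φ(2.34/√2.83) = 1 − Φ(1.3910) ≈ 0.08211. Doubling: P(τ_{2.34} ≤ 2.83) ≈ 2 · 0.08211 = 0.16422 ≈ 0.1642.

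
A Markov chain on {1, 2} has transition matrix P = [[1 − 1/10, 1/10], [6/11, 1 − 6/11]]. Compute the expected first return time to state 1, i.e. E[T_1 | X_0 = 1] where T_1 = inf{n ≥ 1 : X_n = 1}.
E[T_1 | X_0 = 1] = 1/π_1 = 71/60

For an irreducible recurrent Markov chain with stationary distribution π, E[T_i | X_0 = i] = 1/π_i (Kac's formula). Here π_1 = (6/11)/(1/10 + 6/11) = (6/11)/(71/110) = 60/71, so E[T_1 | X_0 = 1] = 1/π_1 = (1/10 + 6/11)/(6/11) = (71/110)/(6/11) = 71/60.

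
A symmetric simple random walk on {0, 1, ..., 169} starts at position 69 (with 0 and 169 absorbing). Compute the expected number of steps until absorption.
E[τ | X_0 = 69] = 6900

Let v_k = E[τ | X_0 = k]. Boundary: v_0 = v_169 = 0. Recurrence: v_k = 1 + (v_{k-1} + v_{k+1})/2 for 1 ≤ k ≤ 168. The particular solution to v_k − (v_{k-1} + v_{k+1})/2 = 1 is v_k = −k^2. Adding homogeneous solution A + B k and matching boundaries gives v_k = k (169 − k). Substituting k = 69: v_69 = 69 · 100 = 6900.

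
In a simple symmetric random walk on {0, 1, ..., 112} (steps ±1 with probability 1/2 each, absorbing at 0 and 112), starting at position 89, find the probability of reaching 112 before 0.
P(hit 112 before 0) = 89/112

Let u_k = P(hit 112 before 0 | start at k). Then u_0 = 0, u_112 = 1, and u_k = u_{k-1}/2 + u_{k+1}/2 for 1 ≤ k ≤ 111. This harmonic recurrence is solved by u_k = k/112, giving u_89 = 89/112.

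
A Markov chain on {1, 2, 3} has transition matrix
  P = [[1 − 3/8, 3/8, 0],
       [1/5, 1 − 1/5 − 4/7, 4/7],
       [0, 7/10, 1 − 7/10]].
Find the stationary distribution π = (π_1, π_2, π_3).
π = (392/1727, 735/1727, 600/1727)

This is a birth-death chain on three states, which satisfies detailed balance: π_1 · P_{12} = π_2 · P_{21} and π_2 · P_{23} = π_3 · P_{32}.
From π_1 · 3/8 = π_2 · 1/5: π_2/π_1 = (3/8)/(1/5) = 15/8.
From π_2 · 4/7 = π_3 · 7/10: π_3/π_2 = (4/7)/(7/10) = 40/49.
Take π_1 proportional to 1; then unnormalized π = (1, 15/8, 75/49). Normalize by dividing by the sum 1727/392:
  π = (392/1727, 735/1727, 600/1727).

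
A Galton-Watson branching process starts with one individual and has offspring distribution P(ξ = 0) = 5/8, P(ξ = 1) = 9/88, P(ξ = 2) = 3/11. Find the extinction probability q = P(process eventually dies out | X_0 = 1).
q = 1

Mean offspring μ = 0·5/8 + 1·9/88 + 2·3/11 = 57/88 ≤ 1. For μ ≤ 1 with offspring not concentrated at 1, the Galton-Watson process goes extinct almost surely, so q = 1.
(Algebraic check: The pgf is f(s) = 5/8 + 9/88·s + 3/11·s². The extinction probability q is the smallest fixed point of f in [0, 1]. Setting s = f(s):
  3/11·s² + (9/88 − 1)·s + 5/8 = 0
  3/11·s² − (5/8 + 3/11)·s + 5/8 = 0
which factors as (s − 1)·(3/11·s − 5/8) = 0, giving roots s = 1 and s = (5/8)/(3/11) = 55/24. Since 55/24 ≥ 1, the smallest root in [0, 1] is s = 1.)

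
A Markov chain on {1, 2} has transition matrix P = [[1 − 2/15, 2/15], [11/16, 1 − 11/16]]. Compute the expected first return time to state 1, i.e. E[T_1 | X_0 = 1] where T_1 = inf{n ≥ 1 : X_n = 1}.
E[T_1 | X_0 = 1] = 1/π_1 = 197/165

For an irreducible recurrent Markov chain with stationary distribution π, E[T_i | X_0 = i] = 1/π_i (Kac's formula). Here π_1 = (11/16)/(2/15 + 11/16) = (11/16)/(197/240) = 165/197, so E[T_1 | X_0 = 1] = 1/π_1 = (2/15 + 11/16)/(11/16) = (197/240)/(11/16) = 197/165.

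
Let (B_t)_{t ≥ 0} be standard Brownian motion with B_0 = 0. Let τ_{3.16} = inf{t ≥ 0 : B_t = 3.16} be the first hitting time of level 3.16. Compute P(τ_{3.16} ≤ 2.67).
P(τ_{3.16} ≤ 2.67) = 2(1 − Φ(3.16/√2.67)) = 2(1 − Φ(1.9339)) ≈ 0.0531

By the reflection principle for standard BM, P(τ_b ≤ t) = 2 · P(B_t ≥ b). Since B_t ~ N(0, t), P(B_t ≥ 3.16) = 1 − Φ(3.16/√t) = 1 − Φ(3.16/√2.67) = 1 − Φ(1.9339) ≈ 0.02656. Doubling: P(τ_{3.16} ≤ 2.67) ≈ 2 · 0.02656 = 0.05312 ≈ 0.0531.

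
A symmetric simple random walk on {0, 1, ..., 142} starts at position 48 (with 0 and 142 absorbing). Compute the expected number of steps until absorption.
E[τ | X_0 = 48] = 4512

Let v_k = E[τ | X_0 = k]. Boundary: v_0 = v_142 = 0. Recurrence: v_k = 1 + (v_{k-1} + v_{k+1})/2 for 1 ≤ k ≤ 141. The particular solution to v_k − (v_{k-1} + v_{k+1})/2 = 1 is v_k = −k^2. Adding homogeneous solution A + B k and matching boundaries gives v_k = k (142 − k). Substituting k = 48: v_48 = 48 · 94 = 4512.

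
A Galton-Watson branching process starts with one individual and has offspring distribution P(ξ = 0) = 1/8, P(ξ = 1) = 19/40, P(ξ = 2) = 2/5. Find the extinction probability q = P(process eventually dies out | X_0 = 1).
q = 5/16

The pgf is f(s) = 1/8 + 19/40·s + 2/5·s². The extinction probability q is the smallest fixed point of f in [0, 1]. Setting s = f(s):
  2/5·s² + (19/40 − 1)·s + 1/8 = 0
  2/5·s² − (1/8 + 2/5)·s + 1/8 = 0
which factors as (s − 1)·(2/5·s − 1/8) = 0, giving roots s = 1 and s = (1/8)/(2/5) = 5/16.
Mean offspring μ = 19/40 + 2·2/5 = 51/40 > 1 (supercritical), so q < 1. The extinction probability is the smaller root: q = (1/8)/(2/5) = 5/16.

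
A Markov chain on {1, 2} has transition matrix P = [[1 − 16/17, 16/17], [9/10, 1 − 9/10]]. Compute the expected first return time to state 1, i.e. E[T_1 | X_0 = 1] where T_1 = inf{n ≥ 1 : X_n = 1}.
E[T_1 | X_0 = 1] = 1/π_1 = 313/153

For an irreducible recurrent Markov chain with stationary distribution π, E[T_i | X_0 = i] = 1/π_i (Kac's formula). Here π_1 = (9/10)/(16/17 + 9/10) = (9/10)/(313/170) = 153/313, so E[T_1 | X_0 = 1] = 1/π_1 = (16/17 + 9/10)/(9/10) = (313/170)/(9/10) = 313/153.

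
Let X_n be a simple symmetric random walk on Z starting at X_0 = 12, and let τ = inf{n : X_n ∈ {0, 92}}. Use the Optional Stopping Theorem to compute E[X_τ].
E[X_τ] = 12

X_n is a martingale and τ is a bounded-mean stopping time (indeed τ is finite a.s. with bounded expectation since the walk is in a bounded region). By the OST, E[X_τ] = E[X_0] = 12. Equivalently: E[X_τ] = 92 · P(hit 92 first) + 0 · P(hit 0 first) = 92 · (12/92) = 12.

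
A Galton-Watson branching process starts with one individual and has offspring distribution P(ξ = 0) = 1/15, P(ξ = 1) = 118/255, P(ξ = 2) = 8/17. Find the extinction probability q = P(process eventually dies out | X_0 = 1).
q = 17/120

The pgf is f(s) = 1/15 + 118/255·s + 8/17·s². The extinction probability q is the smallest fixed point of f in [0, 1]. Setting s = f(s):
  8/17·s² + (118/255 − 1)·s + 1/15 = 0
  8/17·s² − (1/15 + 8/17)·s + 1/15 = 0
which factors as (s − 1)·(8/17·s − 1/15) = 0, giving roots s = 1 and s = (1/15)/(8/17) = 17/120.
Mean offspring μ = 118/255 + 2·8/17 = 358/255 > 1 (supercritical), so q < 1. The extinction probability is the smaller root: q = (1/15)/(8/17) = 17/120.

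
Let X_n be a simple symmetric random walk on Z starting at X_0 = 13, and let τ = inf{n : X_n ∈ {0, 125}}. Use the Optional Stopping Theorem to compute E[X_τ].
E[X_τ] = 13

X_n is a martingale and τ is a bounded-mean stopping time (indeed τ is finite a.s. with bounded expectation since the walk is in a bounded region). By the OST, E[X_τ] = E[X_0] = 13. Equivalently: E[X_τ] = 125 · P(hit 125 first) + 0 · P(hit 0 first) = 125 · (13/125) = 13.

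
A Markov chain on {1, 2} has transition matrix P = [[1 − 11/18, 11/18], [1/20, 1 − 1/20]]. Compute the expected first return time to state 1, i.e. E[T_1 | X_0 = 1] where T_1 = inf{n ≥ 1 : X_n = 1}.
E[T_1 | X_0 = 1] = 1/π_1 = 119/9

For an irreducible recurrent Markov chain with stationary distribution π, E[T_i | X_0 = i] = 1/π_i (Kac's formula). Here π_1 = (1/20)/(11/18 + 1/20) = (1/20)/(119/180) = 9/119, so E[T_1 | X_0 = 1] = 1/π_1 = (11/18 + 1/20)/(1/20) = (119/180)/(1/20) = 119/9.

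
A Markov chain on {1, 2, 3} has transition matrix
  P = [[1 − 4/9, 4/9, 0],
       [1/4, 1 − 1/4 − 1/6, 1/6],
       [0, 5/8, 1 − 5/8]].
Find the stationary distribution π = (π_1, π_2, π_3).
π = (135/439, 240/439, 64/439)

This is a birth-death chain on three states, which satisfies detailed balance: π_1 · P_{12} = π_2 · P_{21} and π_2 · P_{23} = π_3 · P_{32}.
From π_1 · 4/9 = π_2 · 1/4: π_2/π_1 = (4/9)/(1/4) = 16/9.
From π_2 · 1/6 = π_3 · 5/8: π_3/π_2 = (1/6)/(5/8) = 4/15.
Take π_1 proportional to 1; then unnormalized π = (1, 16/9, 64/135). Normalize by dividing by the sum 439/135:
  π = (135/439, 240/439, 64/439).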